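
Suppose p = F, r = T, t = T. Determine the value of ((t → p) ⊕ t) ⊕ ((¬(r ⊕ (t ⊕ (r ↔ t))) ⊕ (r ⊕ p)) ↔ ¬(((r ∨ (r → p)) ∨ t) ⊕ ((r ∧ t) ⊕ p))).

F

Substituting p=F, r=T, t=T:
t → p = T → F = F
(t → p) ⊕ t = F ⊕ T = T
r ↔ t = T ↔ T = T
t ⊕ (r ↔ t) = T ⊕ T = F
r ⊕ (t ⊕ (r ↔ t)) = T ⊕ F = T
¬(r ⊕ (t ⊕ (r ↔ t))) = ¬T = F
r ⊕ p = T ⊕ F = T
¬(r ⊕ (t ⊕ (r ↔ t))) ⊕ (r ⊕ p) = F ⊕ T = T
r → p = T → F = F
r ∨ (r → p) = T ∨ F = T
(r ∨ (r → p)) ∨ t = T ∨ T = T
r ∧ t = T ∧ T = T
(r ∧ t) ⊕ p = T ⊕ F = T
((r ∨ (r → p)) ∨ t) ⊕ ((r ∧ t) ⊕ p) = T ⊕ T = F
¬(((r ∨ (r → p)) ∨ t) ⊕ ((r ∧ t) ⊕ p)) = ¬F = T
(¬(r ⊕ (t ⊕ (r ↔ t))) ⊕ (r ⊕ p)) ↔ ¬(((r ∨ (r → p)) ∨ t) ⊕ ((r ∧ t) ⊕ p)) = T ↔ T = T
((t → p) ⊕ t) ⊕ ((¬(r ⊕ (t ⊕ (r ↔ t))) ⊕ (r ⊕ p)) ↔ ¬(((r ∨ (r → p)) ∨ t) ⊕ ((r ∧ t) ⊕ p))) = T ⊕ T = F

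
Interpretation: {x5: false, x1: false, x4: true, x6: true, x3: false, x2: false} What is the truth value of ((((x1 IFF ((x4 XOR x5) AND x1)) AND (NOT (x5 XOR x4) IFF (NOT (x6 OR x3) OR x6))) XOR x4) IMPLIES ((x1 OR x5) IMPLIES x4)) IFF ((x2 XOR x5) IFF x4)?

x4 XOR x5 = true XOR false = true
(x4 XOR x5) AND x1 = true AND false = false
x1 IFF ((x4 XOR x5) AND x1) = false IFF false = true
x5 XOR x4 = false XOR true = true
NOT (x5 XOR x4) = NOT true = false
x6 OR x3 = true OR false = true
NOT (x6 OR x3) = NOT true = false
NOT (x6 OR x3) OR x6 = false OR true = true
NOT (x5 XOR x4) IFF (NOT (x6 OR x3) OR x6) = false IFF true = false
(x1 IFF ((x4 XOR x5) AND x1)) AND (NOT (x5 XOR x4) IFF (NOT (x6 OR x3) OR x6)) = true AND false = false
((x1 IFF ((x4 XOR x5) AND x1)) AND (NOT (x5 XOR x4) IFF (NOT (x6 OR x3) OR x6))) XOR x4 = false XOR true = true
x1 OR x5 = false OR false = false
(x1 OR x5) IMPLIES x4 = false IMPLIES true = true
(((x1 IFF ((x4 XOR x5) AND x1)) AND (NOT (x5 XOR x4) IFF (NOT (x6 OR x3) OR x6))) XOR x4) IMPLIES ((x1 OR x5) IMPLIES x4) = true IMPLIES true = true
x2 XOR x5 = false XOR false = false
(x2 XOR x5) IFF x4 = false IFF true = false
((((x1 IFF ((x4 XOR x5) AND x1)) AND (NOT (x5 XOR x4) IFF (NOT (x6 OR x3) OR x6))) XOR x4) IMPLIES ((x1 OR x5) IMPLIES x4)) IFF ((x2 XOR x5) IFF x4) = true IFF false = false

false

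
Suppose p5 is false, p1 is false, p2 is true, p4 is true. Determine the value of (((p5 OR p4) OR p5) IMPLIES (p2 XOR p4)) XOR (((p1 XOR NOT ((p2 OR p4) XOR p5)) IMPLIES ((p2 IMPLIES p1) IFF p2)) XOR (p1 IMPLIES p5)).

p5 OR p4 = F OR T = T
(p5 OR p4) OR p5 = T OR F = T
p2 XOR p4 = T XOR T = F
((p5 OR p4) OR p5) IMPLIES (p2 XOR p4) = T IMPLIES F = F
p2 OR p4 = T OR T = T
(p2 OR p4) XOR p5 = T XOR F = T
NOT ((p2 OR p4) XOR p5) = NOT T = F
p1 XOR NOT ((p2 OR p4) XOR p5) = F XOR F = F
p2 IMPLIES p1 = T IMPLIES F = F
(p2 IMPLIES p1) IFF p2 = F IFF T = F
(p1 XOR NOT ((p2 OR p4) XOR p5)) IMPLIES ((p2 IMPLIES p1) IFF p2) = F IMPLIES F = T
p1 IMPLIES p5 = F IMPLIES F = T
((p1 XOR NOT ((p2 OR p4) XOR p5)) IMPLIES ((p2 IMPLIES p1) IFF p2)) XOR (p1 IMPLIES p5) = T XOR T = F
(((p5 OR p4) OR p5) IMPLIES (p2 XOR p4)) XOR (((p1 XOR NOT ((p2 OR p4) XOR p5)) IMPLIES ((p2 IMPLIES p1) IFF p2)) XOR (p1 IMPLIES p5)) = F XOR F = F

F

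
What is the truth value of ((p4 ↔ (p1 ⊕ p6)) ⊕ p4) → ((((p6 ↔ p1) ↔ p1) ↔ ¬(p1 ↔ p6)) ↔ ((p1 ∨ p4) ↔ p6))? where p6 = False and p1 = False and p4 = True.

Substituting p6=False, p1=False, p4=True:
p1 ⊕ p6 = False ⊕ False = False
p4 ↔ (p1 ⊕ p6) = True ↔ False = False
(p4 ↔ (p1 ⊕ p6)) ⊕ p4 = False ⊕ True = True
p6 ↔ p1 = False ↔ False = True
(p6 ↔ p1) ↔ p1 = True ↔ False = False
p1 ↔ p6 = False ↔ False = True
¬(p1 ↔ p6) = ¬True = False
((p6 ↔ p1) ↔ p1) ↔ ¬(p1 ↔ p6) = False ↔ False = True
p1 ∨ p4 = False ∨ True = True
(p1 ∨ p4) ↔ p6 = True ↔ False = False
(((p6 ↔ p1) ↔ p1) ↔ ¬(p1 ↔ p6)) ↔ ((p1 ∨ p4) ↔ p6) = True ↔ False = False
((p4 ↔ (p1 ⊕ p6)) ⊕ p4) → ((((p6 ↔ p1) ↔ p1) ↔ ¬(p1 ↔ p6)) ↔ ((p1 ∨ p4) ↔ p6)) = True → False = False

False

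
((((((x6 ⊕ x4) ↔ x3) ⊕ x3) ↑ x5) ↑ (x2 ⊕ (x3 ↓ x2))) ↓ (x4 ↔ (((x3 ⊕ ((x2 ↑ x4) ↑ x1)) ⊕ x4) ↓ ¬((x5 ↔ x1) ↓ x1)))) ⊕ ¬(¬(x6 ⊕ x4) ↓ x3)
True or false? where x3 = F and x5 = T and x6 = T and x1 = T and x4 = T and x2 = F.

T

Substituting x3=F, x5=T, x6=T, x1=T, x4=T, x2=F:
x6 ⊕ x4 = T ⊕ T = F
(x6 ⊕ x4) ↔ x3 = F ↔ F = T
((x6 ⊕ x4) ↔ x3) ⊕ x3 = T ⊕ F = T
(((x6 ⊕ x4) ↔ x3) ⊕ x3) ↑ x5 = T ↑ T = F
x3 ↓ x2 = F ↓ F = T
x2 ⊕ (x3 ↓ x2) = F ⊕ T = T
((((x6 ⊕ x4) ↔ x3) ⊕ x3) ↑ x5) ↑ (x2 ⊕ (x3 ↓ x2)) = F ↑ T = T
x2 ↑ x4 = F ↑ T = T
(x2 ↑ x4) ↑ x1 = T ↑ T = F
x3 ⊕ ((x2 ↑ x4) ↑ x1) = F ⊕ F = F
(x3 ⊕ ((x2 ↑ x4) ↑ x1)) ⊕ x4 = F ⊕ T = T
x5 ↔ x1 = T ↔ T = T
(x5 ↔ x1) ↓ x1 = T ↓ T = F
¬((x5 ↔ x1) ↓ x1) = ¬F = T
((x3 ⊕ ((x2 ↑ x4) ↑ x1)) ⊕ x4) ↓ ¬((x5 ↔ x1) ↓ x1) = T ↓ T = F
x4 ↔ (((x3 ⊕ ((x2 ↑ x4) ↑ x1)) ⊕ x4) ↓ ¬((x5 ↔ x1) ↓ x1)) = T ↔ F = F
(((((x6 ⊕ x4) ↔ x3) ⊕ x3) ↑ x5) ↑ (x2 ⊕ (x3 ↓ x2))) ↓ (x4 ↔ (((x3 ⊕ ((x2 ↑ x4) ↑ x1)) ⊕ x4) ↓ ¬((x5 ↔ x1) ↓ x1))) = T ↓ F = F
x6 ⊕ x4 = T ⊕ T = F
¬(x6 ⊕ x4) = ¬F = T
¬(x6 ⊕ x4) ↓ x3 = T ↓ F = F
¬(¬(x6 ⊕ x4) ↓ x3) = ¬F = T
((((((x6 ⊕ x4) ↔ x3) ⊕ x3) ↑ x5) ↑ (x2 ⊕ (x3 ↓ x2))) ↓ (x4 ↔ (((x3 ⊕ ((x2 ↑ x4) ↑ x1)) ⊕ x4) ↓ ¬((x5 ↔ x1) ↓ x1)))) ⊕ ¬(¬(x6 ⊕ x4) ↓ x3) = F ⊕ T = T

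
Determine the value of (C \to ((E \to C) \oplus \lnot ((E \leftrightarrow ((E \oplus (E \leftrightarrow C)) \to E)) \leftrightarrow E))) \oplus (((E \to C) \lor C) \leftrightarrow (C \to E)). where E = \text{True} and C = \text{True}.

Substituting E=\text{True}, C=\text{True}:
E \to C = \text{True} \to \text{True} = \text{True}
E \leftrightarrow C = \text{True} \leftrightarrow \text{True} = \text{True}
E \oplus (E \leftrightarrow C) = \text{True} \oplus \text{True} = \text{False}
(E \oplus (E \leftrightarrow C)) \to E = \text{False} \to \text{True} = \text{True}
E \leftrightarrow ((E \oplus (E \leftrightarrow C)) \to E) = \text{True} \leftrightarrow \text{True} = \text{True}
(E \leftrightarrow ((E \oplus (E \leftrightarrow C)) \to E)) \leftrightarrow E = \text{True} \leftrightarrow \text{True} = \text{True}
\lnot ((E \leftrightarrow ((E \oplus (E \leftrightarrow C)) \to E)) \leftrightarrow E) = \lnot \text{True} = \text{False}
(E \to C) \oplus \lnot ((E \leftrightarrow ((E \oplus (E \leftrightarrow C)) \to E)) \leftrightarrow E) = \text{True} \oplus \text{False} = \text{True}
C \to ((E \to C) \oplus \lnot ((E \leftrightarrow ((E \oplus (E \leftrightarrow C)) \to E)) \leftrightarrow E)) = \text{True} \to \text{True} = \text{True}
E \to C = \text{True} \to \text{True} = \text{True}
(E \to C) \lor C = \text{True} \lor \text{True} = \text{True}
C \to E = \text{True} \to \text{True} = \text{True}
((E \to C) \lor C) \leftrightarrow (C \to E) = \text{True} \leftrightarrow \text{True} = \text{True}
(C \to ((E \to C) \oplus \lnot ((E \leftrightarrow ((E \oplus (E \leftrightarrow C)) \to E)) \leftrightarrow E))) \oplus (((E \to C) \lor C) \leftrightarrow (C \to E)) = \text{True} \oplus \text{True} = \text{False}

\text{False}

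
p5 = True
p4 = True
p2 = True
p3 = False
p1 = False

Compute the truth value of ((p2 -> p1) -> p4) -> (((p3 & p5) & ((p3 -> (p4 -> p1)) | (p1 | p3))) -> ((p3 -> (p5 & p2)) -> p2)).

p2 -> p1 = True -> False = False
(p2 -> p1) -> p4 = False -> True = True
p3 & p5 = False & True = False
p4 -> p1 = True -> False = False
p3 -> (p4 -> p1) = False -> False = True
p1 | p3 = False | False = False
(p3 -> (p4 -> p1)) | (p1 | p3) = True | False = True
(p3 & p5) & ((p3 -> (p4 -> p1)) | (p1 | p3)) = False & True = False
p5 & p2 = True & True = True
p3 -> (p5 & p2) = False -> True = True
(p3 -> (p5 & p2)) -> p2 = True -> True = True
((p3 & p5) & ((p3 -> (p4 -> p1)) | (p1 | p3))) -> ((p3 -> (p5 & p2)) -> p2) = False -> True = True
((p2 -> p1) -> p4) -> (((p3 & p5) & ((p3 -> (p4 -> p1)) | (p1 | p3))) -> ((p3 -> (p5 & p2)) -> p2)) = True -> True = True

True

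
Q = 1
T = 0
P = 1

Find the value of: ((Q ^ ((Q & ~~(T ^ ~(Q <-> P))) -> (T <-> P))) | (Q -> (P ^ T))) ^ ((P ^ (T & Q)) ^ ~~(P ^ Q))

0

Substituting Q=1, T=0, P=1:
Q <-> P = 1 <-> 1 = 1
~(Q <-> P) = ~1 = 0
T ^ ~(Q <-> P) = 0 ^ 0 = 0
~(T ^ ~(Q <-> P)) = ~0 = 1
~~(T ^ ~(Q <-> P)) = ~1 = 0
Q & ~~(T ^ ~(Q <-> P)) = 1 & 0 = 0
T <-> P = 0 <-> 1 = 0
(Q & ~~(T ^ ~(Q <-> P))) -> (T <-> P) = 0 -> 0 = 1
Q ^ ((Q & ~~(T ^ ~(Q <-> P))) -> (T <-> P)) = 1 ^ 1 = 0
P ^ T = 1 ^ 0 = 1
Q -> (P ^ T) = 1 -> 1 = 1
(Q ^ ((Q & ~~(T ^ ~(Q <-> P))) -> (T <-> P))) | (Q -> (P ^ T)) = 0 | 1 = 1
T & Q = 0 & 1 = 0
P ^ (T & Q) = 1 ^ 0 = 1
P ^ Q = 1 ^ 1 = 0
~(P ^ Q) = ~0 = 1
~~(P ^ Q) = ~1 = 0
(P ^ (T & Q)) ^ ~~(P ^ Q) = 1 ^ 0 = 1
((Q ^ ((Q & ~~(T ^ ~(Q <-> P))) -> (T <-> P))) | (Q -> (P ^ T))) ^ ((P ^ (T & Q)) ^ ~~(P ^ Q)) = 1 ^ 1 = 0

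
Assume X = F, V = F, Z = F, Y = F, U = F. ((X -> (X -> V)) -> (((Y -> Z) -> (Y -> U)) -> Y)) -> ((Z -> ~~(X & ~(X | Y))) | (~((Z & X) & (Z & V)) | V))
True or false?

X -> V = F -> F = T
X -> (X -> V) = F -> T = T
Y -> Z = F -> F = T
Y -> U = F -> F = T
(Y -> Z) -> (Y -> U) = T -> T = T
((Y -> Z) -> (Y -> U)) -> Y = T -> F = F
(X -> (X -> V)) -> (((Y -> Z) -> (Y -> U)) -> Y) = T -> F = F
X | Y = F | F = F
~(X | Y) = ~F = T
X & ~(X | Y) = F & T = F
~(X & ~(X | Y)) = ~F = T
~~(X & ~(X | Y)) = ~T = F
Z -> ~~(X & ~(X | Y)) = F -> F = T
Z & X = F & F = F
Z & V = F & F = F
(Z & X) & (Z & V) = F & F = F
~((Z & X) & (Z & V)) = ~F = T
~((Z & X) & (Z & V)) | V = T | F = T
(Z -> ~~(X & ~(X | Y))) | (~((Z & X) & (Z & V)) | V) = T | T = T
((X -> (X -> V)) -> (((Y -> Z) -> (Y -> U)) -> Y)) -> ((Z -> ~~(X & ~(X | Y))) | (~((Z & X) & (Z & V)) | V)) = F -> T = T

T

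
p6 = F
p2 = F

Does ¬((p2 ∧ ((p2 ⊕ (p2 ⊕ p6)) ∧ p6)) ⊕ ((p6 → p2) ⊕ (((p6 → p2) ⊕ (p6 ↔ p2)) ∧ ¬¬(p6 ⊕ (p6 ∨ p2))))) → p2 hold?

p2 ⊕ p6 = F ⊕ F = F
p2 ⊕ (p2 ⊕ p6) = F ⊕ F = F
(p2 ⊕ (p2 ⊕ p6)) ∧ p6 = F ∧ F = F
p2 ∧ ((p2 ⊕ (p2 ⊕ p6)) ∧ p6) = F ∧ F = F
p6 → p2 = F → F = T
p6 → p2 = F → F = T
p6 ↔ p2 = F ↔ F = T
(p6 → p2) ⊕ (p6 ↔ p2) = T ⊕ T = F
p6 ∨ p2 = F ∨ F = F
p6 ⊕ (p6 ∨ p2) = F ⊕ F = F
¬(p6 ⊕ (p6 ∨ p2)) = ¬F = T
¬¬(p6 ⊕ (p6 ∨ p2)) = ¬T = F
((p6 → p2) ⊕ (p6 ↔ p2)) ∧ ¬¬(p6 ⊕ (p6 ∨ p2)) = F ∧ F = F
(p6 → p2) ⊕ (((p6 → p2) ⊕ (p6 ↔ p2)) ∧ ¬¬(p6 ⊕ (p6 ∨ p2))) = T ⊕ F = T
(p2 ∧ ((p2 ⊕ (p2 ⊕ p6)) ∧ p6)) ⊕ ((p6 → p2) ⊕ (((p6 → p2) ⊕ (p6 ↔ p2)) ∧ ¬¬(p6 ⊕ (p6 ∨ p2)))) = F ⊕ T = T
¬((p2 ∧ ((p2 ⊕ (p2 ⊕ p6)) ∧ p6)) ⊕ ((p6 → p2) ⊕ (((p6 → p2) ⊕ (p6 ↔ p2)) ∧ ¬¬(p6 ⊕ (p6 ∨ p2))))) = ¬T = F
¬((p2 ∧ ((p2 ⊕ (p2 ⊕ p6)) ∧ p6)) ⊕ ((p6 → p2) ⊕ (((p6 → p2) ⊕ (p6 ↔ p2)) ∧ ¬¬(p6 ⊕ (p6 ∨ p2))))) → p2 = F → F = T

T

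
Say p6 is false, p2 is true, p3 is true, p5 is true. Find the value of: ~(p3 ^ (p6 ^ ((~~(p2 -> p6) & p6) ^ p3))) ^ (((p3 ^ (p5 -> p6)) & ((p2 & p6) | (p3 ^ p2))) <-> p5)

T

p2 -> p6 = T -> F = F
~(p2 -> p6) = ~F = T
~~(p2 -> p6) = ~T = F
~~(p2 -> p6) & p6 = F & F = F
(~~(p2 -> p6) & p6) ^ p3 = F ^ T = T
p6 ^ ((~~(p2 -> p6) & p6) ^ p3) = F ^ T = T
p3 ^ (p6 ^ ((~~(p2 -> p6) & p6) ^ p3)) = T ^ T = F
~(p3 ^ (p6 ^ ((~~(p2 -> p6) & p6) ^ p3))) = ~F = T
p5 -> p6 = T -> F = F
p3 ^ (p5 -> p6) = T ^ F = T
p2 & p6 = T & F = F
p3 ^ p2 = T ^ T = F
(p2 & p6) | (p3 ^ p2) = F | F = F
(p3 ^ (p5 -> p6)) & ((p2 & p6) | (p3 ^ p2)) = T & F = F
((p3 ^ (p5 -> p6)) & ((p2 & p6) | (p3 ^ p2))) <-> p5 = F <-> T = F
~(p3 ^ (p6 ^ ((~~(p2 -> p6) & p6) ^ p3))) ^ (((p3 ^ (p5 -> p6)) & ((p2 & p6) | (p3 ^ p2))) <-> p5) = T ^ F = T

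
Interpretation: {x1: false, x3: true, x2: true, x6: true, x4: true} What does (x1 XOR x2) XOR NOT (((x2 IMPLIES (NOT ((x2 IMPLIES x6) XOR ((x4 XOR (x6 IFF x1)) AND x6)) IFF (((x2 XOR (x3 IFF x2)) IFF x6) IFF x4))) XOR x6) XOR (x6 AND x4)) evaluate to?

x1 XOR x2 = false XOR true = true
x2 IMPLIES x6 = true IMPLIES true = true
x6 IFF x1 = true IFF false = false
x4 XOR (x6 IFF x1) = true XOR false = true
(x4 XOR (x6 IFF x1)) AND x6 = true AND true = true
(x2 IMPLIES x6) XOR ((x4 XOR (x6 IFF x1)) AND x6) = true XOR true = false
NOT ((x2 IMPLIES x6) XOR ((x4 XOR (x6 IFF x1)) AND x6)) = NOT false = true
x3 IFF x2 = true IFF true = true
x2 XOR (x3 IFF x2) = true XOR true = false
(x2 XOR (x3 IFF x2)) IFF x6 = false IFF true = false
((x2 XOR (x3 IFF x2)) IFF x6) IFF x4 = false IFF true = false
NOT ((x2 IMPLIES x6) XOR ((x4 XOR (x6 IFF x1)) AND x6)) IFF (((x2 XOR (x3 IFF x2)) IFF x6) IFF x4) = true IFF false = false
x2 IMPLIES (NOT ((x2 IMPLIES x6) XOR ((x4 XOR (x6 IFF x1)) AND x6)) IFF (((x2 XOR (x3 IFF x2)) IFF x6) IFF x4)) = true IMPLIES false = false
(x2 IMPLIES (NOT ((x2 IMPLIES x6) XOR ((x4 XOR (x6 IFF x1)) AND x6)) IFF (((x2 XOR (x3 IFF x2)) IFF x6) IFF x4))) XOR x6 = false XOR true = true
x6 AND x4 = true AND true = true
((x2 IMPLIES (NOT ((x2 IMPLIES x6) XOR ((x4 XOR (x6 IFF x1)) AND x6)) IFF (((x2 XOR (x3 IFF x2)) IFF x6) IFF x4))) XOR x6) XOR (x6 AND x4) = true XOR true = false
NOT (((x2 IMPLIES (NOT ((x2 IMPLIES x6) XOR ((x4 XOR (x6 IFF x1)) AND x6)) IFF (((x2 XOR (x3 IFF x2)) IFF x6) IFF x4))) XOR x6) XOR (x6 AND x4)) = NOT false = true
(x1 XOR x2) XOR NOT (((x2 IMPLIES (NOT ((x2 IMPLIES x6) XOR ((x4 XOR (x6 IFF x1)) AND x6)) IFF (((x2 XOR (x3 IFF x2)) IFF x6) IFF x4))) XOR x6) XOR (x6 AND x4)) = true XOR true = false

false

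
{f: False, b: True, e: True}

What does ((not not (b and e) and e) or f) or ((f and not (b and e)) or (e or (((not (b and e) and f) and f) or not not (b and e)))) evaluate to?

True

b and e = True and True = True
not (b and e) = not True = False
not not (b and e) = not False = True
not not (b and e) and e = True and True = True
(not not (b and e) and e) or f = True or False = True
b and e = True and True = True
not (b and e) = not True = False
f and not (b and e) = False and False = False
b and e = True and True = True
not (b and e) = not True = False
not (b and e) and f = False and False = False
(not (b and e) and f) and f = False and False = False
b and e = True and True = True
not (b and e) = not True = False
not not (b and e) = not False = True
((not (b and e) and f) and f) or not not (b and e) = False or True = True
e or (((not (b and e) and f) and f) or not not (b and e)) = True or True = True
(f and not (b and e)) or (e or (((not (b and e) and f) and f) or not not (b and e))) = False or True = True
((not not (b and e) and e) or f) or ((f and not (b and e)) or (e or (((not (b and e) and f) and f) or not not (b and e)))) = True or True = True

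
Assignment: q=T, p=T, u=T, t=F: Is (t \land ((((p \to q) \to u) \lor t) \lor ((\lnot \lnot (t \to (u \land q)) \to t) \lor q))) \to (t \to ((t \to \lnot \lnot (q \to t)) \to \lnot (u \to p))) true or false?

Substituting q=T, p=T, u=T, t=F:
p \to q = T \to T = T
(p \to q) \to u = T \to T = T
((p \to q) \to u) \lor t = T \lor F = T
u \land q = T \land T = T
t \to (u \land q) = F \to T = T
\lnot (t \to (u \land q)) = \lnot T = F
\lnot \lnot (t \to (u \land q)) = \lnot F = T
\lnot \lnot (t \to (u \land q)) \to t = T \to F = F
(\lnot \lnot (t \to (u \land q)) \to t) \lor q = F \lor T = T
(((p \to q) \to u) \lor t) \lor ((\lnot \lnot (t \to (u \land q)) \to t) \lor q) = T \lor T = T
t \land ((((p \to q) \to u) \lor t) \lor ((\lnot \lnot (t \to (u \land q)) \to t) \lor q)) = F \land T = F
q \to t = T \to F = F
\lnot (q \to t) = \lnot F = T
\lnot \lnot (q \to t) = \lnot T = F
t \to \lnot \lnot (q \to t) = F \to F = T
u \to p = T \to T = T
\lnot (u \to p) = \lnot T = F
(t \to \lnot \lnot (q \to t)) \to \lnot (u \to p) = T \to F = F
t \to ((t \to \lnot \lnot (q \to t)) \to \lnot (u \to p)) = F \to F = T
(t \land ((((p \to q) \to u) \lor t) \lor ((\lnot \lnot (t \to (u \land q)) \to t) \lor q))) \to (t \to ((t \to \lnot \lnot (q \to t)) \to \lnot (u \to p))) = F \to T = T

T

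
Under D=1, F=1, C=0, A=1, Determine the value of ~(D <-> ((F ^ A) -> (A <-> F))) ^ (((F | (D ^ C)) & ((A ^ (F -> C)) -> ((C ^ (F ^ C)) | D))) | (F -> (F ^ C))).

Substituting D=1, F=1, C=0, A=1:
F ^ A = 1 ^ 1 = 0
A <-> F = 1 <-> 1 = 1
(F ^ A) -> (A <-> F) = 0 -> 1 = 1
D <-> ((F ^ A) -> (A <-> F)) = 1 <-> 1 = 1
~(D <-> ((F ^ A) -> (A <-> F))) = ~1 = 0
D ^ C = 1 ^ 0 = 1
F | (D ^ C) = 1 | 1 = 1
F -> C = 1 -> 0 = 0
A ^ (F -> C) = 1 ^ 0 = 1
F ^ C = 1 ^ 0 = 1
C ^ (F ^ C) = 0 ^ 1 = 1
(C ^ (F ^ C)) | D = 1 | 1 = 1
(A ^ (F -> C)) -> ((C ^ (F ^ C)) | D) = 1 -> 1 = 1
(F | (D ^ C)) & ((A ^ (F -> C)) -> ((C ^ (F ^ C)) | D)) = 1 & 1 = 1
F ^ C = 1 ^ 0 = 1
F -> (F ^ C) = 1 -> 1 = 1
((F | (D ^ C)) & ((A ^ (F -> C)) -> ((C ^ (F ^ C)) | D))) | (F -> (F ^ C)) = 1 | 1 = 1
~(D <-> ((F ^ A) -> (A <-> F))) ^ (((F | (D ^ C)) & ((A ^ (F -> C)) -> ((C ^ (F ^ C)) | D))) | (F -> (F ^ C))) = 0 ^ 1 = 1

1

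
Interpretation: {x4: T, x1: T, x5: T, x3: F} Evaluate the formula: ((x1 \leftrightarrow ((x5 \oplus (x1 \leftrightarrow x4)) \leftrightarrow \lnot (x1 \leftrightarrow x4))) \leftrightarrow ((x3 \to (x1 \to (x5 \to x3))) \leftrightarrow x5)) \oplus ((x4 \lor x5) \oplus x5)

T

x1 \leftrightarrow x4 = T \leftrightarrow T = T
x5 \oplus (x1 \leftrightarrow x4) = T \oplus T = F
x1 \leftrightarrow x4 = T \leftrightarrow T = T
\lnot (x1 \leftrightarrow x4) = \lnot T = F
(x5 \oplus (x1 \leftrightarrow x4)) \leftrightarrow \lnot (x1 \leftrightarrow x4) = F \leftrightarrow F = T
x1 \leftrightarrow ((x5 \oplus (x1 \leftrightarrow x4)) \leftrightarrow \lnot (x1 \leftrightarrow x4)) = T \leftrightarrow T = T
x5 \to x3 = T \to F = F
x1 \to (x5 \to x3) = T \to F = F
x3 \to (x1 \to (x5 \to x3)) = F \to F = T
(x3 \to (x1 \to (x5 \to x3))) \leftrightarrow x5 = T \leftrightarrow T = T
(x1 \leftrightarrow ((x5 \oplus (x1 \leftrightarrow x4)) \leftrightarrow \lnot (x1 \leftrightarrow x4))) \leftrightarrow ((x3 \to (x1 \to (x5 \to x3))) \leftrightarrow x5) = T \leftrightarrow T = T
x4 \lor x5 = T \lor T = T
(x4 \lor x5) \oplus x5 = T \oplus T = F
((x1 \leftrightarrow ((x5 \oplus (x1 \leftrightarrow x4)) \leftrightarrow \lnot (x1 \leftrightarrow x4))) \leftrightarrow ((x3 \to (x1 \to (x5 \to x3))) \leftrightarrow x5)) \oplus ((x4 \lor x5) \oplus x5) = T \oplus F = T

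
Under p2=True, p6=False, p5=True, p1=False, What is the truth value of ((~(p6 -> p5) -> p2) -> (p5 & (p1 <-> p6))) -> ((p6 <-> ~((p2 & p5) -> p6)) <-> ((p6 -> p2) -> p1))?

True

p6 -> p5 = False -> True = True
~(p6 -> p5) = ~True = False
~(p6 -> p5) -> p2 = False -> True = True
p1 <-> p6 = False <-> False = True
p5 & (p1 <-> p6) = True & True = True
(~(p6 -> p5) -> p2) -> (p5 & (p1 <-> p6)) = True -> True = True
p2 & p5 = True & True = True
(p2 & p5) -> p6 = True -> False = False
~((p2 & p5) -> p6) = ~False = True
p6 <-> ~((p2 & p5) -> p6) = False <-> True = False
p6 -> p2 = False -> True = True
(p6 -> p2) -> p1 = True -> False = False
(p6 <-> ~((p2 & p5) -> p6)) <-> ((p6 -> p2) -> p1) = False <-> False = True
((~(p6 -> p5) -> p2) -> (p5 & (p1 <-> p6))) -> ((p6 <-> ~((p2 & p5) -> p6)) <-> ((p6 -> p2) -> p1)) = True -> True = True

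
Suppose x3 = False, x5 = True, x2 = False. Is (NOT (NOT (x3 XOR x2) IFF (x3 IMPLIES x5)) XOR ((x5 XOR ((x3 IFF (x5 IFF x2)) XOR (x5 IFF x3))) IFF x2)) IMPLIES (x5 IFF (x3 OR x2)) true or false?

x3 XOR x2 = False XOR False = False
NOT (x3 XOR x2) = NOT False = True
x3 IMPLIES x5 = False IMPLIES True = True
NOT (x3 XOR x2) IFF (x3 IMPLIES x5) = True IFF True = True
NOT (NOT (x3 XOR x2) IFF (x3 IMPLIES x5)) = NOT True = False
x5 IFF x2 = True IFF False = False
x3 IFF (x5 IFF x2) = False IFF False = True
x5 IFF x3 = True IFF False = False
(x3 IFF (x5 IFF x2)) XOR (x5 IFF x3) = True XOR False = True
x5 XOR ((x3 IFF (x5 IFF x2)) XOR (x5 IFF x3)) = True XOR True = False
(x5 XOR ((x3 IFF (x5 IFF x2)) XOR (x5 IFF x3))) IFF x2 = False IFF False = True
NOT (NOT (x3 XOR x2) IFF (x3 IMPLIES x5)) XOR ((x5 XOR ((x3 IFF (x5 IFF x2)) XOR (x5 IFF x3))) IFF x2) = False XOR True = True
x3 OR x2 = False OR False = False
x5 IFF (x3 OR x2) = True IFF False = False
(NOT (NOT (x3 XOR x2) IFF (x3 IMPLIES x5)) XOR ((x5 XOR ((x3 IFF (x5 IFF x2)) XOR (x5 IFF x3))) IFF x2)) IMPLIES (x5 IFF (x3 OR x2)) = True IMPLIES False = False

False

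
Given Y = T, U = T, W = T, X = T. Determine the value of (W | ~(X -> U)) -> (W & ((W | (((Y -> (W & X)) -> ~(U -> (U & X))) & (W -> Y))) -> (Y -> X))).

T

X -> U = T -> T = T
~(X -> U) = ~T = F
W | ~(X -> U) = T | F = T
W & X = T & T = T
Y -> (W & X) = T -> T = T
U & X = T & T = T
U -> (U & X) = T -> T = T
~(U -> (U & X)) = ~T = F
(Y -> (W & X)) -> ~(U -> (U & X)) = T -> F = F
W -> Y = T -> T = T
((Y -> (W & X)) -> ~(U -> (U & X))) & (W -> Y) = F & T = F
W | (((Y -> (W & X)) -> ~(U -> (U & X))) & (W -> Y)) = T | F = T
Y -> X = T -> T = T
(W | (((Y -> (W & X)) -> ~(U -> (U & X))) & (W -> Y))) -> (Y -> X) = T -> T = T
W & ((W | (((Y -> (W & X)) -> ~(U -> (U & X))) & (W -> Y))) -> (Y -> X)) = T & T = T
(W | ~(X -> U)) -> (W & ((W | (((Y -> (W & X)) -> ~(U -> (U & X))) & (W -> Y))) -> (Y -> X))) = T -> T = T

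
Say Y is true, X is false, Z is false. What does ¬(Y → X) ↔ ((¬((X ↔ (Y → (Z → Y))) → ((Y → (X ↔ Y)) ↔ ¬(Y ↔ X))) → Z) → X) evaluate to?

Y → X = T → F = F
¬(Y → X) = ¬F = T
Z → Y = F → T = T
Y → (Z → Y) = T → T = T
X ↔ (Y → (Z → Y)) = F ↔ T = F
X ↔ Y = F ↔ T = F
Y → (X ↔ Y) = T → F = F
Y ↔ X = T ↔ F = F
¬(Y ↔ X) = ¬F = T
(Y → (X ↔ Y)) ↔ ¬(Y ↔ X) = F ↔ T = F
(X ↔ (Y → (Z → Y))) → ((Y → (X ↔ Y)) ↔ ¬(Y ↔ X)) = F → F = T
¬((X ↔ (Y → (Z → Y))) → ((Y → (X ↔ Y)) ↔ ¬(Y ↔ X))) = ¬T = F
¬((X ↔ (Y → (Z → Y))) → ((Y → (X ↔ Y)) ↔ ¬(Y ↔ X))) → Z = F → F = T
(¬((X ↔ (Y → (Z → Y))) → ((Y → (X ↔ Y)) ↔ ¬(Y ↔ X))) → Z) → X = T → F = F
¬(Y → X) ↔ ((¬((X ↔ (Y → (Z → Y))) → ((Y → (X ↔ Y)) ↔ ¬(Y ↔ X))) → Z) → X) = T ↔ F = F

F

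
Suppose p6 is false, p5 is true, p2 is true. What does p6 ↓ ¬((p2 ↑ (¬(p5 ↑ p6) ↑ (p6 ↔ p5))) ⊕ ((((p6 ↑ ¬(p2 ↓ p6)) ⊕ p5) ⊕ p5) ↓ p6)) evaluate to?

F

Substituting p6=F, p5=T, p2=T:
p5 ↑ p6 = T ↑ F = T
¬(p5 ↑ p6) = ¬T = F
p6 ↔ p5 = F ↔ T = F
¬(p5 ↑ p6) ↑ (p6 ↔ p5) = F ↑ F = T
p2 ↑ (¬(p5 ↑ p6) ↑ (p6 ↔ p5)) = T ↑ T = F
p2 ↓ p6 = T ↓ F = F
¬(p2 ↓ p6) = ¬F = T
p6 ↑ ¬(p2 ↓ p6) = F ↑ T = T
(p6 ↑ ¬(p2 ↓ p6)) ⊕ p5 = T ⊕ T = F
((p6 ↑ ¬(p2 ↓ p6)) ⊕ p5) ⊕ p5 = F ⊕ T = T
(((p6 ↑ ¬(p2 ↓ p6)) ⊕ p5) ⊕ p5) ↓ p6 = T ↓ F = F
(p2 ↑ (¬(p5 ↑ p6) ↑ (p6 ↔ p5))) ⊕ ((((p6 ↑ ¬(p2 ↓ p6)) ⊕ p5) ⊕ p5) ↓ p6) = F ⊕ F = F
¬((p2 ↑ (¬(p5 ↑ p6) ↑ (p6 ↔ p5))) ⊕ ((((p6 ↑ ¬(p2 ↓ p6)) ⊕ p5) ⊕ p5) ↓ p6)) = ¬F = T
p6 ↓ ¬((p2 ↑ (¬(p5 ↑ p6) ↑ (p6 ↔ p5))) ⊕ ((((p6 ↑ ¬(p2 ↓ p6)) ⊕ p5) ⊕ p5) ↓ p6)) = F ↓ T = F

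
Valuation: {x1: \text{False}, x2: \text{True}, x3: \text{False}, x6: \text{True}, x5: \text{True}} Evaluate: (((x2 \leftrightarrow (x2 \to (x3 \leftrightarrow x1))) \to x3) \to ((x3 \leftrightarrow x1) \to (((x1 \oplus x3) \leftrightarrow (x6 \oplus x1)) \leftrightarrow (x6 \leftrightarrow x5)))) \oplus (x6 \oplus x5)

\text{True}

x3 \leftrightarrow x1 = \text{False} \leftrightarrow \text{False} = \text{True}
x2 \to (x3 \leftrightarrow x1) = \text{True} \to \text{True} = \text{True}
x2 \leftrightarrow (x2 \to (x3 \leftrightarrow x1)) = \text{True} \leftrightarrow \text{True} = \text{True}
(x2 \leftrightarrow (x2 \to (x3 \leftrightarrow x1))) \to x3 = \text{True} \to \text{False} = \text{False}
x3 \leftrightarrow x1 = \text{False} \leftrightarrow \text{False} = \text{True}
x1 \oplus x3 = \text{False} \oplus \text{False} = \text{False}
x6 \oplus x1 = \text{True} \oplus \text{False} = \text{True}
(x1 \oplus x3) \leftrightarrow (x6 \oplus x1) = \text{False} \leftrightarrow \text{True} = \text{False}
x6 \leftrightarrow x5 = \text{True} \leftrightarrow \text{True} = \text{True}
((x1 \oplus x3) \leftrightarrow (x6 \oplus x1)) \leftrightarrow (x6 \leftrightarrow x5) = \text{False} \leftrightarrow \text{True} = \text{False}
(x3 \leftrightarrow x1) \to (((x1 \oplus x3) \leftrightarrow (x6 \oplus x1)) \leftrightarrow (x6 \leftrightarrow x5)) = \text{True} \to \text{False} = \text{False}
((x2 \leftrightarrow (x2 \to (x3 \leftrightarrow x1))) \to x3) \to ((x3 \leftrightarrow x1) \to (((x1 \oplus x3) \leftrightarrow (x6 \oplus x1)) \leftrightarrow (x6 \leftrightarrow x5))) = \text{False} \to \text{False} = \text{True}
x6 \oplus x5 = \text{True} \oplus \text{True} = \text{False}
(((x2 \leftrightarrow (x2 \to (x3 \leftrightarrow x1))) \to x3) \to ((x3 \leftrightarrow x1) \to (((x1 \oplus x3) \leftrightarrow (x6 \oplus x1)) \leftrightarrow (x6 \leftrightarrow x5)))) \oplus (x6 \oplus x5) = \text{True} \oplus \text{False} = \text{True}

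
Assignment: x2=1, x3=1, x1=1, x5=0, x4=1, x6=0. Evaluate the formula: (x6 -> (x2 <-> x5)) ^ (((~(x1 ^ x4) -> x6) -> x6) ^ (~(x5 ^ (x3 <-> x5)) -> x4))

1

x2 <-> x5 = 1 <-> 0 = 0
x6 -> (x2 <-> x5) = 0 -> 0 = 1
x1 ^ x4 = 1 ^ 1 = 0
~(x1 ^ x4) = ~0 = 1
~(x1 ^ x4) -> x6 = 1 -> 0 = 0
(~(x1 ^ x4) -> x6) -> x6 = 0 -> 0 = 1
x3 <-> x5 = 1 <-> 0 = 0
x5 ^ (x3 <-> x5) = 0 ^ 0 = 0
~(x5 ^ (x3 <-> x5)) = ~0 = 1
~(x5 ^ (x3 <-> x5)) -> x4 = 1 -> 1 = 1
((~(x1 ^ x4) -> x6) -> x6) ^ (~(x5 ^ (x3 <-> x5)) -> x4) = 1 ^ 1 = 0
(x6 -> (x2 <-> x5)) ^ (((~(x1 ^ x4) -> x6) -> x6) ^ (~(x5 ^ (x3 <-> x5)) -> x4)) = 1 ^ 0 = 1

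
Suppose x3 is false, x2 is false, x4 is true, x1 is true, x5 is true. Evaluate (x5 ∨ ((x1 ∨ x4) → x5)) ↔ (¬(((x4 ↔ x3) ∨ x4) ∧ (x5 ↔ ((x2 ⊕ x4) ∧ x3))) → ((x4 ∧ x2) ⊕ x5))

Substituting x3=F, x2=F, x4=T, x1=T, x5=T:
x1 ∨ x4 = T ∨ T = T
(x1 ∨ x4) → x5 = T → T = T
x5 ∨ ((x1 ∨ x4) → x5) = T ∨ T = T
x4 ↔ x3 = T ↔ F = F
(x4 ↔ x3) ∨ x4 = F ∨ T = T
x2 ⊕ x4 = F ⊕ T = T
(x2 ⊕ x4) ∧ x3 = T ∧ F = F
x5 ↔ ((x2 ⊕ x4) ∧ x3) = T ↔ F = F
((x4 ↔ x3) ∨ x4) ∧ (x5 ↔ ((x2 ⊕ x4) ∧ x3)) = T ∧ F = F
¬(((x4 ↔ x3) ∨ x4) ∧ (x5 ↔ ((x2 ⊕ x4) ∧ x3))) = ¬F = T
x4 ∧ x2 = T ∧ F = F
(x4 ∧ x2) ⊕ x5 = F ⊕ T = T
¬(((x4 ↔ x3) ∨ x4) ∧ (x5 ↔ ((x2 ⊕ x4) ∧ x3))) → ((x4 ∧ x2) ⊕ x5) = T → T = T
(x5 ∨ ((x1 ∨ x4) → x5)) ↔ (¬(((x4 ↔ x3) ∨ x4) ∧ (x5 ↔ ((x2 ⊕ x4) ∧ x3))) → ((x4 ∧ x2) ⊕ x5)) = T ↔ T = T

T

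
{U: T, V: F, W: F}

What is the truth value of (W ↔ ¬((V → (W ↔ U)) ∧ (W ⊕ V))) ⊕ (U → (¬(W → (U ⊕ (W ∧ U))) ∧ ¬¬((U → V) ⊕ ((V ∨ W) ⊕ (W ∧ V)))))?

F

Substituting U=T, V=F, W=F:
W ↔ U = F ↔ T = F
V → (W ↔ U) = F → F = T
W ⊕ V = F ⊕ F = F
(V → (W ↔ U)) ∧ (W ⊕ V) = T ∧ F = F
¬((V → (W ↔ U)) ∧ (W ⊕ V)) = ¬F = T
W ↔ ¬((V → (W ↔ U)) ∧ (W ⊕ V)) = F ↔ T = F
W ∧ U = F ∧ T = F
U ⊕ (W ∧ U) = T ⊕ F = T
W → (U ⊕ (W ∧ U)) = F → T = T
¬(W → (U ⊕ (W ∧ U))) = ¬T = F
U → V = T → F = F
V ∨ W = F ∨ F = F
W ∧ V = F ∧ F = F
(V ∨ W) ⊕ (W ∧ V) = F ⊕ F = F
(U → V) ⊕ ((V ∨ W) ⊕ (W ∧ V)) = F ⊕ F = F
¬((U → V) ⊕ ((V ∨ W) ⊕ (W ∧ V))) = ¬F = T
¬¬((U → V) ⊕ ((V ∨ W) ⊕ (W ∧ V))) = ¬T = F
¬(W → (U ⊕ (W ∧ U))) ∧ ¬¬((U → V) ⊕ ((V ∨ W) ⊕ (W ∧ V))) = F ∧ F = F
U → (¬(W → (U ⊕ (W ∧ U))) ∧ ¬¬((U → V) ⊕ ((V ∨ W) ⊕ (W ∧ V)))) = T → F = F
(W ↔ ¬((V → (W ↔ U)) ∧ (W ⊕ V))) ⊕ (U → (¬(W → (U ⊕ (W ∧ U))) ∧ ¬¬((U → V) ⊕ ((V ∨ W) ⊕ (W ∧ V))))) = F ⊕ F = F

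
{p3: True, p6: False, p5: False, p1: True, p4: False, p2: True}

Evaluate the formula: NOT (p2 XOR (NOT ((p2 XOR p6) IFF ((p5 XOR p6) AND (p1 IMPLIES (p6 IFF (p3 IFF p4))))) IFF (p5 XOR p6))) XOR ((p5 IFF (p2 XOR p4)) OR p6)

p2 XOR p6 = True XOR False = True
p5 XOR p6 = False XOR False = False
p3 IFF p4 = True IFF False = False
p6 IFF (p3 IFF p4) = False IFF False = True
p1 IMPLIES (p6 IFF (p3 IFF p4)) = True IMPLIES True = True
(p5 XOR p6) AND (p1 IMPLIES (p6 IFF (p3 IFF p4))) = False AND True = False
(p2 XOR p6) IFF ((p5 XOR p6) AND (p1 IMPLIES (p6 IFF (p3 IFF p4)))) = True IFF False = False
NOT ((p2 XOR p6) IFF ((p5 XOR p6) AND (p1 IMPLIES (p6 IFF (p3 IFF p4))))) = NOT False = True
p5 XOR p6 = False XOR False = False
NOT ((p2 XOR p6) IFF ((p5 XOR p6) AND (p1 IMPLIES (p6 IFF (p3 IFF p4))))) IFF (p5 XOR p6) = True IFF False = False
p2 XOR (NOT ((p2 XOR p6) IFF ((p5 XOR p6) AND (p1 IMPLIES (p6 IFF (p3 IFF p4))))) IFF (p5 XOR p6)) = True XOR False = True
NOT (p2 XOR (NOT ((p2 XOR p6) IFF ((p5 XOR p6) AND (p1 IMPLIES (p6 IFF (p3 IFF p4))))) IFF (p5 XOR p6))) = NOT True = False
p2 XOR p4 = True XOR False = True
p5 IFF (p2 XOR p4) = False IFF True = False
(p5 IFF (p2 XOR p4)) OR p6 = False OR False = False
NOT (p2 XOR (NOT ((p2 XOR p6) IFF ((p5 XOR p6) AND (p1 IMPLIES (p6 IFF (p3 IFF p4))))) IFF (p5 XOR p6))) XOR ((p5 IFF (p2 XOR p4)) OR p6) = False XOR False = False

False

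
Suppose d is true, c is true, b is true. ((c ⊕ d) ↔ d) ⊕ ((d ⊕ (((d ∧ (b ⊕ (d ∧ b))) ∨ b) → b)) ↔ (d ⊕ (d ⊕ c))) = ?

c ⊕ d = True ⊕ True = False
(c ⊕ d) ↔ d = False ↔ True = False
d ∧ b = True ∧ True = True
b ⊕ (d ∧ b) = True ⊕ True = False
d ∧ (b ⊕ (d ∧ b)) = True ∧ False = False
(d ∧ (b ⊕ (d ∧ b))) ∨ b = False ∨ True = True
((d ∧ (b ⊕ (d ∧ b))) ∨ b) → b = True → True = True
d ⊕ (((d ∧ (b ⊕ (d ∧ b))) ∨ b) → b) = True ⊕ True = False
d ⊕ c = True ⊕ True = False
d ⊕ (d ⊕ c) = True ⊕ False = True
(d ⊕ (((d ∧ (b ⊕ (d ∧ b))) ∨ b) → b)) ↔ (d ⊕ (d ⊕ c)) = False ↔ True = False
((c ⊕ d) ↔ d) ⊕ ((d ⊕ (((d ∧ (b ⊕ (d ∧ b))) ∨ b) → b)) ↔ (d ⊕ (d ⊕ c))) = False ⊕ False = False

False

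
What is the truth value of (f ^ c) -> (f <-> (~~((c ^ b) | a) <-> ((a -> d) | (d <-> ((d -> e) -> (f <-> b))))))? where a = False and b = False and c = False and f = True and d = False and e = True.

Substituting a=False, b=False, c=False, f=True, d=False, e=True:
f ^ c = True ^ False = True
c ^ b = False ^ False = False
(c ^ b) | a = False | False = False
~((c ^ b) | a) = ~False = True
~~((c ^ b) | a) = ~True = False
a -> d = False -> False = True
d -> e = False -> True = True
f <-> b = True <-> False = False
(d -> e) -> (f <-> b) = True -> False = False
d <-> ((d -> e) -> (f <-> b)) = False <-> False = True
(a -> d) | (d <-> ((d -> e) -> (f <-> b))) = True | True = True
~~((c ^ b) | a) <-> ((a -> d) | (d <-> ((d -> e) -> (f <-> b)))) = False <-> True = False
f <-> (~~((c ^ b) | a) <-> ((a -> d) | (d <-> ((d -> e) -> (f <-> b))))) = True <-> False = False
(f ^ c) -> (f <-> (~~((c ^ b) | a) <-> ((a -> d) | (d <-> ((d -> e) -> (f <-> b)))))) = True -> False = False

False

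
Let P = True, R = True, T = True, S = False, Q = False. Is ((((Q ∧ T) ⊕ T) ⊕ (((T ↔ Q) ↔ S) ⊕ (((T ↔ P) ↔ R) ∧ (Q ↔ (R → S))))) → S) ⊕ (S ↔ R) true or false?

Q ∧ T = False ∧ True = False
(Q ∧ T) ⊕ T = False ⊕ True = True
T ↔ Q = True ↔ False = False
(T ↔ Q) ↔ S = False ↔ False = True
T ↔ P = True ↔ True = True
(T ↔ P) ↔ R = True ↔ True = True
R → S = True → False = False
Q ↔ (R → S) = False ↔ False = True
((T ↔ P) ↔ R) ∧ (Q ↔ (R → S)) = True ∧ True = True
((T ↔ Q) ↔ S) ⊕ (((T ↔ P) ↔ R) ∧ (Q ↔ (R → S))) = True ⊕ True = False
((Q ∧ T) ⊕ T) ⊕ (((T ↔ Q) ↔ S) ⊕ (((T ↔ P) ↔ R) ∧ (Q ↔ (R → S)))) = True ⊕ False = True
(((Q ∧ T) ⊕ T) ⊕ (((T ↔ Q) ↔ S) ⊕ (((T ↔ P) ↔ R) ∧ (Q ↔ (R → S))))) → S = True → False = False
S ↔ R = False ↔ True = False
((((Q ∧ T) ⊕ T) ⊕ (((T ↔ Q) ↔ S) ⊕ (((T ↔ P) ↔ R) ∧ (Q ↔ (R → S))))) → S) ⊕ (S ↔ R) = False ⊕ False = False

False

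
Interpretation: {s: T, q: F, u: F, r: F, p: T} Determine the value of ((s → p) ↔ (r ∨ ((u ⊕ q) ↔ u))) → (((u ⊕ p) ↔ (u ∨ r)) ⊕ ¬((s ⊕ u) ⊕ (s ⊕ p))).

F

s → p = T → T = T
u ⊕ q = F ⊕ F = F
(u ⊕ q) ↔ u = F ↔ F = T
r ∨ ((u ⊕ q) ↔ u) = F ∨ T = T
(s → p) ↔ (r ∨ ((u ⊕ q) ↔ u)) = T ↔ T = T
u ⊕ p = F ⊕ T = T
u ∨ r = F ∨ F = F
(u ⊕ p) ↔ (u ∨ r) = T ↔ F = F
s ⊕ u = T ⊕ F = T
s ⊕ p = T ⊕ T = F
(s ⊕ u) ⊕ (s ⊕ p) = T ⊕ F = T
¬((s ⊕ u) ⊕ (s ⊕ p)) = ¬T = F
((u ⊕ p) ↔ (u ∨ r)) ⊕ ¬((s ⊕ u) ⊕ (s ⊕ p)) = F ⊕ F = F
((s → p) ↔ (r ∨ ((u ⊕ q) ↔ u))) → (((u ⊕ p) ↔ (u ∨ r)) ⊕ ¬((s ⊕ u) ⊕ (s ⊕ p))) = T → F = F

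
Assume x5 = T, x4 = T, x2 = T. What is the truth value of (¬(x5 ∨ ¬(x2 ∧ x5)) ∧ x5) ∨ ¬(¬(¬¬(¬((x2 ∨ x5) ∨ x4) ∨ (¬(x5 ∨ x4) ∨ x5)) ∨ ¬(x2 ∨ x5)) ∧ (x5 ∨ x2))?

Substituting x5=T, x4=T, x2=T:
x2 ∧ x5 = T ∧ T = T
¬(x2 ∧ x5) = ¬T = F
x5 ∨ ¬(x2 ∧ x5) = T ∨ F = T
¬(x5 ∨ ¬(x2 ∧ x5)) = ¬T = F
¬(x5 ∨ ¬(x2 ∧ x5)) ∧ x5 = F ∧ T = F
x2 ∨ x5 = T ∨ T = T
(x2 ∨ x5) ∨ x4 = T ∨ T = T
¬((x2 ∨ x5) ∨ x4) = ¬T = F
x5 ∨ x4 = T ∨ T = T
¬(x5 ∨ x4) = ¬T = F
¬(x5 ∨ x4) ∨ x5 = F ∨ T = T
¬((x2 ∨ x5) ∨ x4) ∨ (¬(x5 ∨ x4) ∨ x5) = F ∨ T = T
¬(¬((x2 ∨ x5) ∨ x4) ∨ (¬(x5 ∨ x4) ∨ x5)) = ¬T = F
¬¬(¬((x2 ∨ x5) ∨ x4) ∨ (¬(x5 ∨ x4) ∨ x5)) = ¬F = T
x2 ∨ x5 = T ∨ T = T
¬(x2 ∨ x5) = ¬T = F
¬¬(¬((x2 ∨ x5) ∨ x4) ∨ (¬(x5 ∨ x4) ∨ x5)) ∨ ¬(x2 ∨ x5) = T ∨ F = T
¬(¬¬(¬((x2 ∨ x5) ∨ x4) ∨ (¬(x5 ∨ x4) ∨ x5)) ∨ ¬(x2 ∨ x5)) = ¬T = F
x5 ∨ x2 = T ∨ T = T
¬(¬¬(¬((x2 ∨ x5) ∨ x4) ∨ (¬(x5 ∨ x4) ∨ x5)) ∨ ¬(x2 ∨ x5)) ∧ (x5 ∨ x2) = F ∧ T = F
¬(¬(¬¬(¬((x2 ∨ x5) ∨ x4) ∨ (¬(x5 ∨ x4) ∨ x5)) ∨ ¬(x2 ∨ x5)) ∧ (x5 ∨ x2)) = ¬F = T
(¬(x5 ∨ ¬(x2 ∧ x5)) ∧ x5) ∨ ¬(¬(¬¬(¬((x2 ∨ x5) ∨ x4) ∨ (¬(x5 ∨ x4) ∨ x5)) ∨ ¬(x2 ∨ x5)) ∧ (x5 ∨ x2)) = F ∨ T = T

T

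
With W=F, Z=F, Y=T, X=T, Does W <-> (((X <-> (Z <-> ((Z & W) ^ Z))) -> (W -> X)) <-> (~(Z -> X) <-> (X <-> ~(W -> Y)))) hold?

Z & W = F & F = F
(Z & W) ^ Z = F ^ F = F
Z <-> ((Z & W) ^ Z) = F <-> F = T
X <-> (Z <-> ((Z & W) ^ Z)) = T <-> T = T
W -> X = F -> T = T
(X <-> (Z <-> ((Z & W) ^ Z))) -> (W -> X) = T -> T = T
Z -> X = F -> T = T
~(Z -> X) = ~T = F
W -> Y = F -> T = T
~(W -> Y) = ~T = F
X <-> ~(W -> Y) = T <-> F = F
~(Z -> X) <-> (X <-> ~(W -> Y)) = F <-> F = T
((X <-> (Z <-> ((Z & W) ^ Z))) -> (W -> X)) <-> (~(Z -> X) <-> (X <-> ~(W -> Y))) = T <-> T = T
W <-> (((X <-> (Z <-> ((Z & W) ^ Z))) -> (W -> X)) <-> (~(Z -> X) <-> (X <-> ~(W -> Y)))) = F <-> T = F

F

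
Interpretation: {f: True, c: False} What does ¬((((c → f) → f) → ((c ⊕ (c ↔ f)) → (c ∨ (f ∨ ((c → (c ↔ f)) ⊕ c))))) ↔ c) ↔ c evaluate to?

Substituting f=True, c=False:
c → f = False → True = True
(c → f) → f = True → True = True
c ↔ f = False ↔ True = False
c ⊕ (c ↔ f) = False ⊕ False = False
c ↔ f = False ↔ True = False
c → (c ↔ f) = False → False = True
(c → (c ↔ f)) ⊕ c = True ⊕ False = True
f ∨ ((c → (c ↔ f)) ⊕ c) = True ∨ True = True
c ∨ (f ∨ ((c → (c ↔ f)) ⊕ c)) = False ∨ True = True
(c ⊕ (c ↔ f)) → (c ∨ (f ∨ ((c → (c ↔ f)) ⊕ c))) = False → True = True
((c → f) → f) → ((c ⊕ (c ↔ f)) → (c ∨ (f ∨ ((c → (c ↔ f)) ⊕ c)))) = True → True = True
(((c → f) → f) → ((c ⊕ (c ↔ f)) → (c ∨ (f ∨ ((c → (c ↔ f)) ⊕ c))))) ↔ c = True ↔ False = False
¬((((c → f) → f) → ((c ⊕ (c ↔ f)) → (c ∨ (f ∨ ((c → (c ↔ f)) ⊕ c))))) ↔ c) = ¬False = True
¬((((c → f) → f) → ((c ⊕ (c ↔ f)) → (c ∨ (f ∨ ((c → (c ↔ f)) ⊕ c))))) ↔ c) ↔ c = True ↔ False = False

False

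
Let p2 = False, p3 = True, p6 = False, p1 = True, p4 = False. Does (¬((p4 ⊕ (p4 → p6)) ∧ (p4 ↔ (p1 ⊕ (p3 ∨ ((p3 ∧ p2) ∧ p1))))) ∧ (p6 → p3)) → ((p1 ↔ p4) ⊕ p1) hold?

True

p4 → p6 = False → False = True
p4 ⊕ (p4 → p6) = False ⊕ True = True
p3 ∧ p2 = True ∧ False = False
(p3 ∧ p2) ∧ p1 = False ∧ True = False
p3 ∨ ((p3 ∧ p2) ∧ p1) = True ∨ False = True
p1 ⊕ (p3 ∨ ((p3 ∧ p2) ∧ p1)) = True ⊕ True = False
p4 ↔ (p1 ⊕ (p3 ∨ ((p3 ∧ p2) ∧ p1))) = False ↔ False = True
(p4 ⊕ (p4 → p6)) ∧ (p4 ↔ (p1 ⊕ (p3 ∨ ((p3 ∧ p2) ∧ p1)))) = True ∧ True = True
¬((p4 ⊕ (p4 → p6)) ∧ (p4 ↔ (p1 ⊕ (p3 ∨ ((p3 ∧ p2) ∧ p1))))) = ¬True = False
p6 → p3 = False → True = True
¬((p4 ⊕ (p4 → p6)) ∧ (p4 ↔ (p1 ⊕ (p3 ∨ ((p3 ∧ p2) ∧ p1))))) ∧ (p6 → p3) = False ∧ True = False
p1 ↔ p4 = True ↔ False = False
(p1 ↔ p4) ⊕ p1 = False ⊕ True = True
(¬((p4 ⊕ (p4 → p6)) ∧ (p4 ↔ (p1 ⊕ (p3 ∨ ((p3 ∧ p2) ∧ p1))))) ∧ (p6 → p3)) → ((p1 ↔ p4) ⊕ p1) = False → True = True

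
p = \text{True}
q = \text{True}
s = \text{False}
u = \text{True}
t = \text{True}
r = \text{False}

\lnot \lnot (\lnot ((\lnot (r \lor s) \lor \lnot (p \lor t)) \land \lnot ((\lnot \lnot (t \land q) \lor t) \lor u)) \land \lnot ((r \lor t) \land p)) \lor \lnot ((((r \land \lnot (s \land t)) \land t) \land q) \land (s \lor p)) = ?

\text{True}

Substituting p=\text{True}, q=\text{True}, s=\text{False}, u=\text{True}, t=\text{True}, r=\text{False}:
r \lor s = \text{False} \lor \text{False} = \text{False}
\lnot (r \lor s) = \lnot \text{False} = \text{True}
p \lor t = \text{True} \lor \text{True} = \text{True}
\lnot (p \lor t) = \lnot \text{True} = \text{False}
\lnot (r \lor s) \lor \lnot (p \lor t) = \text{True} \lor \text{False} = \text{True}
t \land q = \text{True} \land \text{True} = \text{True}
\lnot (t \land q) = \lnot \text{True} = \text{False}
\lnot \lnot (t \land q) = \lnot \text{False} = \text{True}
\lnot \lnot (t \land q) \lor t = \text{True} \lor \text{True} = \text{True}
(\lnot \lnot (t \land q) \lor t) \lor u = \text{True} \lor \text{True} = \text{True}
\lnot ((\lnot \lnot (t \land q) \lor t) \lor u) = \lnot \text{True} = \text{False}
(\lnot (r \lor s) \lor \lnot (p \lor t)) \land \lnot ((\lnot \lnot (t \land q) \lor t) \lor u) = \text{True} \land \text{False} = \text{False}
\lnot ((\lnot (r \lor s) \lor \lnot (p \lor t)) \land \lnot ((\lnot \lnot (t \land q) \lor t) \lor u)) = \lnot \text{False} = \text{True}
r \lor t = \text{False} \lor \text{True} = \text{True}
(r \lor t) \land p = \text{True} \land \text{True} = \text{True}
\lnot ((r \lor t) \land p) = \lnot \text{True} = \text{False}
\lnot ((\lnot (r \lor s) \lor \lnot (p \lor t)) \land \lnot ((\lnot \lnot (t \land q) \lor t) \lor u)) \land \lnot ((r \lor t) \land p) = \text{True} \land \text{False} = \text{False}
\lnot (\lnot ((\lnot (r \lor s) \lor \lnot (p \lor t)) \land \lnot ((\lnot \lnot (t \land q) \lor t) \lor u)) \land \lnot ((r \lor t) \land p)) = \lnot \text{False} = \text{True}
\lnot \lnot (\lnot ((\lnot (r \lor s) \lor \lnot (p \lor t)) \land \lnot ((\lnot \lnot (t \land q) \lor t) \lor u)) \land \lnot ((r \lor t) \land p)) = \lnot \text{True} = \text{False}
s \land t = \text{False} \land \text{True} = \text{False}
\lnot (s \land t) = \lnot \text{False} = \text{True}
r \land \lnot (s \land t) = \text{False} \land \text{True} = \text{False}
(r \land \lnot (s \land t)) \land t = \text{False} \land \text{True} = \text{False}
((r \land \lnot (s \land t)) \land t) \land q = \text{False} \land \text{True} = \text{False}
s \lor p = \text{False} \lor \text{True} = \text{True}
(((r \land \lnot (s \land t)) \land t) \land q) \land (s \lor p) = \text{False} \land \text{True} = \text{False}
\lnot ((((r \land \lnot (s \land t)) \land t) \land q) \land (s \lor p)) = \lnot \text{False} = \text{True}
\lnot \lnot (\lnot ((\lnot (r \lor s) \lor \lnot (p \lor t)) \land \lnot ((\lnot \lnot (t \land q) \lor t) \lor u)) \land \lnot ((r \lor t) \land p)) \lor \lnot ((((r \land \lnot (s \land t)) \land t) \land q) \land (s \lor p)) = \text{False} \lor \text{True} = \text{True}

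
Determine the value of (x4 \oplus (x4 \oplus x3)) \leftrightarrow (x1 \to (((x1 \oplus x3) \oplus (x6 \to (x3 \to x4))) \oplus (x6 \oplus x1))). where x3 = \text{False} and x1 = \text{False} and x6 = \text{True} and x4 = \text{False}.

\text{False}

x4 \oplus x3 = \text{False} \oplus \text{False} = \text{False}
x4 \oplus (x4 \oplus x3) = \text{False} \oplus \text{False} = \text{False}
x1 \oplus x3 = \text{False} \oplus \text{False} = \text{False}
x3 \to x4 = \text{False} \to \text{False} = \text{True}
x6 \to (x3 \to x4) = \text{True} \to \text{True} = \text{True}
(x1 \oplus x3) \oplus (x6 \to (x3 \to x4)) = \text{False} \oplus \text{True} = \text{True}
x6 \oplus x1 = \text{True} \oplus \text{False} = \text{True}
((x1 \oplus x3) \oplus (x6 \to (x3 \to x4))) \oplus (x6 \oplus x1) = \text{True} \oplus \text{True} = \text{False}
x1 \to (((x1 \oplus x3) \oplus (x6 \to (x3 \to x4))) \oplus (x6 \oplus x1)) = \text{False} \to \text{False} = \text{True}
(x4 \oplus (x4 \oplus x3)) \leftrightarrow (x1 \to (((x1 \oplus x3) \oplus (x6 \to (x3 \to x4))) \oplus (x6 \oplus x1))) = \text{False} \leftrightarrow \text{True} = \text{False}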